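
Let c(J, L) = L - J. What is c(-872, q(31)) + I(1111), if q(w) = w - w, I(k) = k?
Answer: 1983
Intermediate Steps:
q(w) = 0
c(-872, q(31)) + I(1111) = (0 - 1*(-872)) + 1111 = (0 + 872) + 1111 = 872 + 1111 = 1983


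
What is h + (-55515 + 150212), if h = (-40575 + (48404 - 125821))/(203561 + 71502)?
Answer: 26047522919/275063 ≈ 94697.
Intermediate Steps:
h = -117992/275063 (h = (-40575 - 77417)/275063 = -117992*1/275063 = -117992/275063 ≈ -0.42896)
h + (-55515 + 150212) = -117992/275063 + (-55515 + 150212) = -117992/275063 + 94697 = 26047522919/275063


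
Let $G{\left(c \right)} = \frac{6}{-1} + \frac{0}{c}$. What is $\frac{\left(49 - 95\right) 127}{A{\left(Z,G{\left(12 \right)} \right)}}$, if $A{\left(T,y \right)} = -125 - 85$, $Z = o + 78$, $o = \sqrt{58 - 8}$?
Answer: $\frac{2921}{105} \approx 27.819$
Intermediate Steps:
$o = 5 \sqrt{2}$ ($o = \sqrt{50} = 5 \sqrt{2} \approx 7.0711$)
$G{\left(c \right)} = -6$ ($G{\left(c \right)} = 6 \left(-1\right) + 0 = -6 + 0 = -6$)
$Z = 78 + 5 \sqrt{2}$ ($Z = 5 \sqrt{2} + 78 = 78 + 5 \sqrt{2} \approx 85.071$)
$A{\left(T,y \right)} = -210$ ($A{\left(T,y \right)} = -125 - 85 = -210$)
$\frac{\left(49 - 95\right) 127}{A{\left(Z,G{\left(12 \right)} \right)}} = \frac{\left(49 - 95\right) 127}{-210} = \left(-46\right) 127 \left(- \frac{1}{210}\right) = \left(-5842\right) \left(- \frac{1}{210}\right) = \frac{2921}{105}$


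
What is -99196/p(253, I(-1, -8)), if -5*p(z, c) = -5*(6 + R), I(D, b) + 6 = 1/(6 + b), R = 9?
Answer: -99196/15 ≈ -6613.1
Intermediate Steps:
I(D, b) = -6 + 1/(6 + b)
p(z, c) = 15 (p(z, c) = -(-1)*(6 + 9) = -(-1)*15 = -1/5*(-75) = 15)
-99196/p(253, I(-1, -8)) = -99196/15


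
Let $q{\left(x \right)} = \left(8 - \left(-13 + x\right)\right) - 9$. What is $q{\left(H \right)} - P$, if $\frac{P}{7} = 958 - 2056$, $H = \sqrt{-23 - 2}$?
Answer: $7698 - 5 i \approx 7698.0 - 5.0 i$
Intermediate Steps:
$H = 5 i$ ($H = \sqrt{-25} = 5 i \approx 5.0 i$)
$q{\left(x \right)} = 12 - x$ ($q{\left(x \right)} = \left(21 - x\right) - 9 = 12 - x$)
$P = -7686$ ($P = 7 \left(958 - 2056\right) = 7 \left(-1098\right) = -7686$)
$q{\left(H \right)} - P = \left(12 - 5 i\right) - -7686 = \left(12 - 5 i\right) + 7686 = 7698 - 5 i$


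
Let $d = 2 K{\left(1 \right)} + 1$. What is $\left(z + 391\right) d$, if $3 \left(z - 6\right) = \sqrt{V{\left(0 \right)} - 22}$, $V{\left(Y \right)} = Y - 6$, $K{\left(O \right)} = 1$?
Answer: $1191 + 2 i \sqrt{7} \approx 1191.0 + 5.2915 i$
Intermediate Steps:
$V{\left(Y \right)} = -6 + Y$
$d = 3$ ($d = 2 \cdot 1 + 1 = 2 + 1 = 3$)
$z = 6 + \frac{2 i \sqrt{7}}{3}$ ($z = 6 + \frac{\sqrt{\left(-6 + 0\right) - 22}}{3} = 6 + \frac{\sqrt{-6 - 22}}{3} = 6 + \frac{\sqrt{-28}}{3} = 6 + \frac{2 i \sqrt{7}}{3} \approx 6.0 + 1.7638 i$)
$\left(z + 391\right) d = \left(\left(6 + \frac{2 i \sqrt{7}}{3}\right) + 391\right) 3 = \left(397 + \frac{2 i \sqrt{7}}{3}\right) 3 = 1191 + 2 i \sqrt{7}$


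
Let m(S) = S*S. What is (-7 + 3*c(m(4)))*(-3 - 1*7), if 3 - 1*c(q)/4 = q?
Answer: 1630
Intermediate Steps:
m(S) = S²
c(q) = 12 - 4*q
(-7 + 3*c(m(4)))*(-3 - 1*7) = (-7 + 3*(12 - 4*4²))*(-3 - 1*7) = (-7 + 3*(12 - 4*16))*(-3 - 7) = (-7 + 3*(12 - 64))*(-10) = (-7 + 3*(-52))*(-10) = (-7 - 156)*(-10) = -163*(-10) = 1630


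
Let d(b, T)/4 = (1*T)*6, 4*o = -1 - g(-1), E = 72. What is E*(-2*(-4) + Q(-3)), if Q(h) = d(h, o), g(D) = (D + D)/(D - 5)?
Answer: 0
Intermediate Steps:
g(D) = 2*D/(-5 + D) (g(D) = (2*D)/(-5 + D) = 2*D/(-5 + D))
o = -⅓ (o = (-1 - 2*(-1)/(-5 - 1))/4 = (-1 - 2*(-1)/(-6))/4 = (-1 - 2*(-1)*(-1)/6)/4 = (-1 - 1*⅓)/4 = (-1 - ⅓)/4 = (¼)*(-4/3) = -⅓ ≈ -0.33333)
d(b, T) = 24*T (d(b, T) = 4*((1*T)*6) = 4*(T*6) = 4*(6*T) = 24*T)
Q(h) = -8 (Q(h) = 24*(-⅓) = -8)
E*(-2*(-4) + Q(-3)) = 72*(-2*(-4) - 8) = 72*(8 - 8) = 72*0 = 0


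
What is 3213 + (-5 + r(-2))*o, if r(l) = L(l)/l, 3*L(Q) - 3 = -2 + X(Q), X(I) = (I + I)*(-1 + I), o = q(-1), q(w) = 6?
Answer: 3170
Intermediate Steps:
o = 6
X(I) = 2*I*(-1 + I) (X(I) = (2*I)*(-1 + I) = 2*I*(-1 + I))
L(Q) = 1/3 + 2*Q*(-1 + Q)/3 (L(Q) = 1 + (-2 + 2*Q*(-1 + Q))/3 = 1 + (-2/3 + 2*Q*(-1 + Q)/3) = 1/3 + 2*Q*(-1 + Q)/3)
r(l) = (1/3 + 2*l*(-1 + l)/3)/l
3213 + (-5 + r(-2))*o = 3213 + (-5 + (1/3)*(1 + 2*(-2)*(-1 - 2))/(-2))*6 = 3213 + (-5 + (1/3)*(-1/2)*(1 + 2*(-2)*(-3)))*6 = 3213 + (-5 + (1/3)*(-1/2)*(1 + 12))*6 = 3213 + (-5 + (1/3)*(-1/2)*13)*6 = 3213 + (-5 - 13/6)*6 = 3213 - 43/6*6 = 3213 - 43 = 3170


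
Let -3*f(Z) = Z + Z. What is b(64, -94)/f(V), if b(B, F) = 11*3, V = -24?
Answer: 33/16 ≈ 2.0625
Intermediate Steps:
f(Z) = -2*Z/3 (f(Z) = -(Z + Z)/3 = -2*Z/3)
b(B, F) = 33
b(64, -94)/f(V) = 33/((-⅔*(-24))) = 33/16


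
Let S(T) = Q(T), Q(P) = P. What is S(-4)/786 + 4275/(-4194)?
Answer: -187607/183138 ≈ -1.0244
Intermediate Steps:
S(T) = T
S(-4)/786 + 4275/(-4194) = -4/786 + 4275/(-4194) = -4*1/786 + 4275*(-1/4194) = -2/393 - 475/466 = -187607/183138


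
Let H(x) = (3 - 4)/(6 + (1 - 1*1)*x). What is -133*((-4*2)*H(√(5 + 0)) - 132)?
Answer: 52136/3 ≈ 17379.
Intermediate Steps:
H(x) = -⅙ (H(x) = -1/(6 + (1 - 1)*x) = -1/(6 + 0*x) = -1/(6 + 0) = -1/6 = -1*⅙ = -⅙)
-133*((-4*2)*H(√(5 + 0)) - 132) = -133*(-4*2*(-⅙) - 132) = -133*(-8*(-⅙) - 132) = -133*(4/3 - 132) = -133*(-392/3) = 52136/3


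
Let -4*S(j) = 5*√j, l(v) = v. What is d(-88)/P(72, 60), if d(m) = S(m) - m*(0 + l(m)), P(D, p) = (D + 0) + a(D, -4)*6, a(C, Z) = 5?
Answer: -3872/51 - 5*I*√22/204 ≈ -75.922 - 0.11496*I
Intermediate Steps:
S(j) = -5*√j/4
P(D, p) = 30 + D (P(D, p) = (D + 0) + 5*6 = D + 30 = 30 + D)
d(m) = -m² - 5*√m/4 (d(m) = -5*√m/4 - m*(0 + m) = -5*√m/4 - m*m = -5*√m/4 - m² = -m² - 5*√m/4)
d(-88)/P(72, 60) = (-1*(-88)² - 5*I*√22/2)/(30 + 72) = (-1*7744 - 5*I*√22/2)/102 = (-7744 - 5*I*√22/2)*(1/102) = -3872/51 - 5*I*√22/204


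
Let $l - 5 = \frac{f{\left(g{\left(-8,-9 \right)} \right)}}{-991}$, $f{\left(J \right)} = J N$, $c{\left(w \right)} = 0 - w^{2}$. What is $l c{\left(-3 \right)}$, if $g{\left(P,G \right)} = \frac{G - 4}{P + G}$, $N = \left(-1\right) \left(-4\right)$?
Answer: $- \frac{757647}{16847} \approx -44.972$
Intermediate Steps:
$c{\left(w \right)} = - w^{2}$
$N = 4$
$g{\left(P,G \right)} = \frac{-4 + G}{G + P}$
$f{\left(J \right)} = 4 J$ ($f{\left(J \right)} = J 4 = 4 J$)
$l = \frac{84183}{16847}$ ($l = 5 + \frac{4 \frac{-4 - 9}{-9 - 8}}{-991} = 5 + 4 \frac{1}{-17} \left(-13\right) \left(- \frac{1}{991}\right) = 5 + 4 \left(\left(- \frac{1}{17}\right) \left(-13\right)\right) \left(- \frac{1}{991}\right) = 5 + 4 \cdot \frac{13}{17} \left(- \frac{1}{991}\right) = 5 + \frac{52}{17} \left(- \frac{1}{991}\right) = 5 - \frac{52}{16847} = \frac{84183}{16847} \approx 4.9969$)
$l c{\left(-3 \right)} = \frac{84183 \left(- \left(-3\right)^{2}\right)}{16847} = \frac{84183 \left(\left(-1\right) 9\right)}{16847} = \frac{84183}{16847} \left(-9\right) = - \frac{757647}{16847}$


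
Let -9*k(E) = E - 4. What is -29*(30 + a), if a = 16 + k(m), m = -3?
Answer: -12209/9 ≈ -1356.6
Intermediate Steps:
k(E) = 4/9 - E/9 (k(E) = -(E - 4)/9 = -(-4 + E)/9 = 4/9 - E/9)
a = 151/9 (a = 16 + (4/9 - ⅑*(-3)) = 16 + (4/9 + ⅓) = 16 + 7/9 = 151/9 ≈ 16.778)
-29*(30 + a) = -29*(30 + 151/9) = -29*421/9 = -12209/9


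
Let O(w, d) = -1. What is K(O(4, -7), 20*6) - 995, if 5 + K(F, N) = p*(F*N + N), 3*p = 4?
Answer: -1000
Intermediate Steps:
p = 4/3 (p = (⅓)*4 = 4/3 ≈ 1.3333)
K(F, N) = -5 + 4*N/3 + 4*F*N/3 (K(F, N) = -5 + 4*(F*N + N)/3 = -5 + 4*(N + F*N)/3 = -5 + (4*N/3 + 4*F*N/3) = -5 + 4*N/3 + 4*F*N/3)
K(O(4, -7), 20*6) - 995 = (-5 + 4*(20*6)/3 + (4/3)*(-1)*(20*6)) - 995 = (-5 + (4/3)*120 + (4/3)*(-1)*120) - 995 = (-5 + 160 - 160) - 995 = -5 - 995 = -1000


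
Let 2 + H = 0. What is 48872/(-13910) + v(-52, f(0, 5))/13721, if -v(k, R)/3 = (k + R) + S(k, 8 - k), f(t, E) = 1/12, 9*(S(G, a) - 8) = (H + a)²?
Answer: -4106026897/1145154660 ≈ -3.5856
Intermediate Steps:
H = -2 (H = -2 + 0 = -2)
S(G, a) = 8 + (-2 + a)²/9
f(t, E) = 1/12
v(k, R) = -24 - 3*R - 3*k - (6 - k)²/3 (v(k, R) = -3*((k + R) + (8 + (-2 + (8 - k))²/9)) = -3*((R + k) + (8 + (6 - k)²/9)) = -3*(8 + R + k + (6 - k)²/9) = -24 - 3*R - 3*k - (6 - k)²/3)
48872/(-13910) + v(-52, f(0, 5))/13721 = 48872/(-13910) + (-36 - 52 - 3*1/12 - ⅓*(-52)²)/13721 = 48872*(-1/13910) + (-36 - 52 - ¼ - ⅓*2704)*(1/13721) = -24436/6955 + (-36 - 52 - ¼ - 2704/3)*(1/13721) = -24436/6955 - 11875/12*1/13721 = -24436/6955 - 11875/164652 = -4106026897/1145154660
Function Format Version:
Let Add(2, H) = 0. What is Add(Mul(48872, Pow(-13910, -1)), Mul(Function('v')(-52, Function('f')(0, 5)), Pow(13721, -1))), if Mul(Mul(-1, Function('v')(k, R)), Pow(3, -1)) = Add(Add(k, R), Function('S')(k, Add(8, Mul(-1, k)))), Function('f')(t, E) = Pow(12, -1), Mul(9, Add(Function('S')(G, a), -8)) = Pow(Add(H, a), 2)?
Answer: Rational(-4106026897, 1145154660) ≈ -3.5856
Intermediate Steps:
H = -2 (H = Add(-2, 0) = -2)
Function('S')(G, a) = Add(8, Mul(Rational(1, 9), Pow(Add(-2, a), 2)))
Function('f')(t, E) = Rational(1, 12)
Function('v')(k, R) = Add(-24, Mul(-3, R), Mul(-3, k), Mul(Rational(-1, 3), Pow(Add(6, Mul(-1, k)), 2))) (Function('v')(k, R) = Mul(-3, Add(Add(k, R), Add(8, Mul(Rational(1, 9), Pow(Add(-2, Add(8, Mul(-1, k))), 2))))) = Mul(-3, Add(Add(R, k), Add(8, Mul(Rational(1, 9), Pow(Add(6, Mul(-1, k)), 2))))) = Mul(-3, Add(8, R, k, Mul(Rational(1, 9), Pow(Add(6, Mul(-1, k)), 2)))) = Add(-24, Mul(-3, R), Mul(-3, k), Mul(Rational(-1, 3), Pow(Add(6, Mul(-1, k)), 2))))
Add(Mul(48872, Pow(-13910, -1)), Mul(Function('v')(-52, Function('f')(0, 5)), Pow(13721, -1))) = Add(Mul(48872, Pow(-13910, -1)), Mul(Add(-36, -52, Mul(-3, Rational(1, 12)), Mul(Rational(-1, 3), Pow(-52, 2))), Pow(13721, -1))) = Add(Mul(48872, Rational(-1, 13910)), Mul(Add(-36, -52, Rational(-1, 4), Mul(Rational(-1, 3), 2704)), Rational(1, 13721))) = Add(Rational(-24436, 6955), Mul(Add(-36, -52, Rational(-1, 4), Rational(-2704, 3)), Rational(1, 13721))) = Add(Rational(-24436, 6955), Mul(Rational(-11875, 12), Rational(1, 13721))) = Add(Rational(-24436, 6955), Rational(-11875, 164652)) = Rational(-4106026897, 1145154660)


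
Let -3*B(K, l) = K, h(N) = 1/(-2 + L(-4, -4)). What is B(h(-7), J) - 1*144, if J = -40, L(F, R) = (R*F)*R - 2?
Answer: -29375/204 ≈ -144.00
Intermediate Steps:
L(F, R) = -2 + F*R² (L(F, R) = (F*R)*R - 2 = F*R² - 2 = -2 + F*R²)
h(N) = -1/68 (h(N) = 1/(-2 + (-2 - 4*(-4)²)) = 1/(-2 + (-2 - 4*16)) = 1/(-2 + (-2 - 64)) = 1/(-2 - 66) = 1/(-68) = -1/68)
B(K, l) = -K/3
B(h(-7), J) - 1*144 = -⅓*(-1/68) - 1*144 = 1/204 - 144 = -29375/204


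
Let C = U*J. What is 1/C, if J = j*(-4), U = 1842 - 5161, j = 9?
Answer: 1/119484 ≈ 8.3693e-6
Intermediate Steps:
U = -3319
J = -36 (J = 9*(-4) = -36)
C = 119484 (C = -3319*(-36) = 119484)
1/C = 1/119484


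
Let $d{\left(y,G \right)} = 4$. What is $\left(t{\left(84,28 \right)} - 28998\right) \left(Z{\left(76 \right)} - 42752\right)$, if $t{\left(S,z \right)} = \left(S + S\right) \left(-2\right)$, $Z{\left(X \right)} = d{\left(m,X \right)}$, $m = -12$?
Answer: $1253969832$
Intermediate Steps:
$Z{\left(X \right)} = 4$
$t{\left(S,z \right)} = - 4 S$ ($t{\left(S,z \right)} = 2 S \left(-2\right) = - 4 S$)
$\left(t{\left(84,28 \right)} - 28998\right) \left(Z{\left(76 \right)} - 42752\right) = \left(\left(-4\right) 84 - 28998\right) \left(4 - 42752\right) = \left(-336 - 28998\right) \left(-42748\right) = \left(-29334\right) \left(-42748\right) = 1253969832$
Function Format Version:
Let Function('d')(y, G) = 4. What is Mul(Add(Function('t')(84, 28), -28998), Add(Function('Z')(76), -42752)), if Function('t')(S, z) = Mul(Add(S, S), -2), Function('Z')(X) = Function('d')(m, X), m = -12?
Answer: 1253969832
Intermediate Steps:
Function('Z')(X) = 4
Function('t')(S, z) = Mul(-4, S) (Function('t')(S, z) = Mul(Mul(2, S), -2) = Mul(-4, S))
Mul(Add(Function('t')(84, 28), -28998), Add(Function('Z')(76), -42752)) = Mul(Add(Mul(-4, 84), -28998), Add(4, -42752)) = Mul(Add(-336, -28998), -42748) = Mul(-29334, -42748) = 1253969832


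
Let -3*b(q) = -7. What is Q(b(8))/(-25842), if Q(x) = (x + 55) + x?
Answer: -179/77526 ≈ -0.0023089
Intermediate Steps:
b(q) = 7/3 (b(q) = -1/3*(-7) = 7/3)
Q(x) = 55 + 2*x (Q(x) = (55 + x) + x = 55 + 2*x)
Q(b(8))/(-25842) = (55 + 2*(7/3))/(-25842) = (55 + 14/3)*(-1/25842) = (179/3)*(-1/25842) = -179/77526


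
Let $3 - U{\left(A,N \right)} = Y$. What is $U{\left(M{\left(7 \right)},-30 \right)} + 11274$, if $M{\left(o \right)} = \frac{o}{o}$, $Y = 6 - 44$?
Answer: $11315$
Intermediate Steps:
$Y = -38$ ($Y = 6 - 44 = -38$)
$M{\left(o \right)} = 1$
$U{\left(A,N \right)} = 41$ ($U{\left(A,N \right)} = 3 - -38 = 3 + 38 = 41$)
$U{\left(M{\left(7 \right)},-30 \right)} + 11274 = 41 + 11274 = 11315$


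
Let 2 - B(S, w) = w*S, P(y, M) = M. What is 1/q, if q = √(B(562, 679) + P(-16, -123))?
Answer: -I*√381719/381719 ≈ -0.0016186*I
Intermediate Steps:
B(S, w) = 2 - S*w (B(S, w) = 2 - w*S = 2 - S*w)
q = I*√381719 (q = √((2 - 1*562*679) - 123) = √((2 - 381598) - 123) = √(-381596 - 123) = √(-381719) = I*√381719 ≈ 617.83*I)
1/q = 1/(I*√381719) = -I*√381719/381719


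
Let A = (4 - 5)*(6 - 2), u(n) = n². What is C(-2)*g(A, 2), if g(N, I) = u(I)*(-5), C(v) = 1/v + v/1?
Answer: 50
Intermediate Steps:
C(v) = v + 1/v (C(v) = 1/v + v*1 = 1/v + v = v + 1/v)
A = -4 (A = -1*4 = -4)
g(N, I) = -5*I² (g(N, I) = I²*(-5) = -5*I²)
C(-2)*g(A, 2) = (-2 + 1/(-2))*(-5*2²) = (-2 - ½)*(-5*4) = -5/2*(-20) = 50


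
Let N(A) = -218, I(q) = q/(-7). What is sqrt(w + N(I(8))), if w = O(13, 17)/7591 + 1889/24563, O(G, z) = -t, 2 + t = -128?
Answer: I*sqrt(62610123172068465)/16950703 ≈ 14.762*I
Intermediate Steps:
t = -130 (t = -2 - 128 = -130)
I(q) = -q/7 (I(q) = q*(-1/7) = -q/7)
O(G, z) = 130 (O(G, z) = -1*(-130) = 130)
w = 17532589/186457733 (w = 130/7591 + 1889/24563 = 17532589/186457733 ≈ 0.094030)
sqrt(w + N(I(8))) = sqrt(17532589/186457733 - 218) = sqrt(-40630253205/186457733) = I*sqrt(62610123172068465)/16950703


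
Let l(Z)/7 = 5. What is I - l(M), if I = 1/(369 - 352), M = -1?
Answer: -594/17 ≈ -34.941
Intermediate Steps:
l(Z) = 35 (l(Z) = 7*5 = 35)
I = 1/17 ≈ 0.058824
I - l(M) = 1/17 - 1*35 = 1/17 - 35 = -594/17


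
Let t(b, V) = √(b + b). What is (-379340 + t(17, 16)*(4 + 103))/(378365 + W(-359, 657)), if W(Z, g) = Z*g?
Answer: -189670/71251 + 107*√34/142502 ≈ -2.6576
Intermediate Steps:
t(b, V) = √2*√b (t(b, V) = √(2*b) = √2*√b)
(-379340 + t(17, 16)*(4 + 103))/(378365 + W(-359, 657)) = (-379340 + (√2*√17)*(4 + 103))/(378365 - 359*657) = (-379340 + √34*107)/(378365 - 235863) = (-379340 + 107*√34)/142502 = (-379340 + 107*√34)*(1/142502) = -189670/71251 + 107*√34/142502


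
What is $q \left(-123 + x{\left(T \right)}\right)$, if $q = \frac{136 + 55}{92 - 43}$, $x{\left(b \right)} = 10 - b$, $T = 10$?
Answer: $- \frac{23493}{49} \approx -479.45$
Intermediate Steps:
$q = \frac{191}{49} \approx 3.898$
$q \left(-123 + x{\left(T \right)}\right) = \frac{191 \left(-123 + \left(10 - 10\right)\right)}{49} = \frac{191 \left(-123 + 0\right)}{49} = \frac{191}{49} \left(-123\right) = - \frac{23493}{49}$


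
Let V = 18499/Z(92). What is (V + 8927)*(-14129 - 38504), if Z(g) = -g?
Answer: -42252982905/92 ≈ -4.5927e+8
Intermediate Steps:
V = -18499/92 (V = 18499/((-1*92)) = 18499/(-92) = 18499*(-1/92) = -18499/92 ≈ -201.08)
(V + 8927)*(-14129 - 38504) = (-18499/92 + 8927)*(-14129 - 38504) = (802785/92)*(-52633) = -42252982905/92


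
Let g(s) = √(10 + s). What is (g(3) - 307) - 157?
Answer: -464 + √13 ≈ -460.39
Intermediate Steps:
(g(3) - 307) - 157 = (√(10 + 3) - 307) - 157 = (√13 - 307) - 157 = (-307 + √13) - 157 = -464 + √13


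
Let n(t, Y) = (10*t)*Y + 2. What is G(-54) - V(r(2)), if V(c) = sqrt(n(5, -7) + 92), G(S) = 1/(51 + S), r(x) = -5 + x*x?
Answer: -1/3 - 16*I ≈ -0.33333 - 16.0*I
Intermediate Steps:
r(x) = -5 + x**2
n(t, Y) = 2 + 10*Y*t (n(t, Y) = 10*Y*t + 2 = 2 + 10*Y*t)
V(c) = 16*I (V(c) = sqrt((2 + 10*(-7)*5) + 92) = sqrt((2 - 350) + 92) = sqrt(-348 + 92) = sqrt(-256) = 16*I)
G(-54) - V(r(2)) = 1/(51 - 54) - 16*I = 1/(-3) - 16*I = -1/3 - 16*I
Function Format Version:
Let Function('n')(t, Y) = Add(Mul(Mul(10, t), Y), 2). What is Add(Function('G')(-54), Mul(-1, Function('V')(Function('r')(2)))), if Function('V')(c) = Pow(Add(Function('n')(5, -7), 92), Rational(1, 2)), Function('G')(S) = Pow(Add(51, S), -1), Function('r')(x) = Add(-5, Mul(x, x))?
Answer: Add(Rational(-1, 3), Mul(-16, I)) ≈ Add(-0.33333, Mul(-16.000, I))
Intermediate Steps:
Function('r')(x) = Add(-5, Pow(x, 2))
Function('n')(t, Y) = Add(2, Mul(10, Y, t)) (Function('n')(t, Y) = Add(Mul(10, Y, t), 2) = Add(2, Mul(10, Y, t)))
Function('V')(c) = Mul(16, I) (Function('V')(c) = Pow(Add(Add(2, Mul(10, -7, 5)), 92), Rational(1, 2)) = Pow(Add(Add(2, -350), 92), Rational(1, 2)) = Pow(Add(-348, 92), Rational(1, 2)) = Pow(-256, Rational(1, 2)) = Mul(16, I))
Add(Function('G')(-54), Mul(-1, Function('V')(Function('r')(2)))) = Add(Pow(Add(51, -54), -1), Mul(-1, Mul(16, I))) = Add(Pow(-3, -1), Mul(-16, I)) = Add(Rational(-1, 3), Mul(-16, I))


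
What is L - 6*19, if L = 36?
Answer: -78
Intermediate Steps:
L - 6*19 = 36 - 6*19 = 36 - 114 = -78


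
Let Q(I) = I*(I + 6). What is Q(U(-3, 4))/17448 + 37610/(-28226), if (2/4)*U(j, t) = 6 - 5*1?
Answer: -40985479/30780453 ≈ -1.3315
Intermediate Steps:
U(j, t) = 2 (U(j, t) = 2*(6 - 5*1) = 2*(6 - 5) = 2*1 = 2)
Q(I) = I*(6 + I)
Q(U(-3, 4))/17448 + 37610/(-28226) = (2*(6 + 2))/17448 + 37610/(-28226) = (2*8)*(1/17448) + 37610*(-1/28226) = 16*(1/17448) - 18805/14113 = 2/2181 - 18805/14113 = -40985479/30780453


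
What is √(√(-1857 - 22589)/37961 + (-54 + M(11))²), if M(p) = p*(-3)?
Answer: √(10907212996449 + 37961*I*√24446)/37961 ≈ 87.0 + 2.3671e-5*I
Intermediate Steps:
M(p) = -3*p
√(√(-1857 - 22589)/37961 + (-54 + M(11))²) = √(√(-1857 - 22589)/37961 + (-54 - 3*11)²) = √(√(-24446)*(1/37961) + (-54 - 33)²) = √((I*√24446)*(1/37961) + (-87)²) = √(I*√24446/37961 + 7569) = √(7569 + I*√24446/37961)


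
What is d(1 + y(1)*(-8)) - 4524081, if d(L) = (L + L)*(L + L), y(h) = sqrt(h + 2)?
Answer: -4523309 - 64*sqrt(3) ≈ -4.5234e+6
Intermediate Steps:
y(h) = sqrt(2 + h)
d(L) = 4*L**2 (d(L) = (2*L)*(2*L) = 4*L**2)
d(1 + y(1)*(-8)) - 4524081 = 4*(1 + sqrt(2 + 1)*(-8))**2 - 4524081 = 4*(1 + sqrt(3)*(-8))**2 - 4524081 = 4*(1 - 8*sqrt(3))**2 - 4524081 = -4524081 + 4*(1 - 8*sqrt(3))**2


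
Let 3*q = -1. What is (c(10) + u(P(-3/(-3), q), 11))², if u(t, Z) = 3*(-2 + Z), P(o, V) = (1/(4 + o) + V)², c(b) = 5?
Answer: 1024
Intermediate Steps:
q = -⅓ (q = (⅓)*(-1) = -⅓ ≈ -0.33333)
P(o, V) = (V + 1/(4 + o))²
u(t, Z) = -6 + 3*Z
(c(10) + u(P(-3/(-3), q), 11))² = (5 + (-6 + 3*11))² = (5 + (-6 + 33))² = (5 + 27)² = 32² = 1024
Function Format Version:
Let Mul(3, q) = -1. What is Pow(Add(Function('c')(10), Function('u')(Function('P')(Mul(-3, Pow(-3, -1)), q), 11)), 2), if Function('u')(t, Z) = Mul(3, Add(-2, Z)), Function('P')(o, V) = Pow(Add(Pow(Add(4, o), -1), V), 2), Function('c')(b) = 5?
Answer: 1024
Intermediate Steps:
q = Rational(-1, 3) (q = Mul(Rational(1, 3), -1) = Rational(-1, 3) ≈ -0.33333)
Function('P')(o, V) = Pow(Add(V, Pow(Add(4, o), -1)), 2)
Function('u')(t, Z) = Add(-6, Mul(3, Z))
Pow(Add(Function('c')(10), Function('u')(Function('P')(Mul(-3, Pow(-3, -1)), q), 11)), 2) = Pow(Add(5, Add(-6, Mul(3, 11))), 2) = Pow(Add(5, Add(-6, 33)), 2) = Pow(Add(5, 27), 2) = Pow(32, 2) = 1024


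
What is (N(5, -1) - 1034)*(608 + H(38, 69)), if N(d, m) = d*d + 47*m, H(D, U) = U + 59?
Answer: -777216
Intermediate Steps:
H(D, U) = 59 + U
N(d, m) = d² + 47*m
(N(5, -1) - 1034)*(608 + H(38, 69)) = ((5² + 47*(-1)) - 1034)*(608 + (59 + 69)) = ((25 - 47) - 1034)*(608 + 128) = (-22 - 1034)*736 = -1056*736 = -777216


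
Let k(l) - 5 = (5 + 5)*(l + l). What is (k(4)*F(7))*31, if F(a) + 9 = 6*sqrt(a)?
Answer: -23715 + 15810*sqrt(7) ≈ 18114.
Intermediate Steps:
F(a) = -9 + 6*sqrt(a)
k(l) = 5 + 20*l (k(l) = 5 + (5 + 5)*(l + l) = 5 + 10*(2*l) = 5 + 20*l)
(k(4)*F(7))*31 = ((5 + 20*4)*(-9 + 6*sqrt(7)))*31 = ((5 + 80)*(-9 + 6*sqrt(7)))*31 = (85*(-9 + 6*sqrt(7)))*31 = (-765 + 510*sqrt(7))*31 = -23715 + 15810*sqrt(7)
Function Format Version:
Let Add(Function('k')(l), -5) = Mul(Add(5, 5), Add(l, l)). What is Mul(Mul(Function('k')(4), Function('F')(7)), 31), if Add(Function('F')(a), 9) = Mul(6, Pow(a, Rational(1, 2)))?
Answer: Add(-23715, Mul(15810, Pow(7, Rational(1, 2)))) ≈ 18114.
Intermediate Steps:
Function('F')(a) = Add(-9, Mul(6, Pow(a, Rational(1, 2))))
Function('k')(l) = Add(5, Mul(20, l)) (Function('k')(l) = Add(5, Mul(Add(5, 5), Add(l, l))) = Add(5, Mul(10, Mul(2, l))) = Add(5, Mul(20, l)))
Mul(Mul(Function('k')(4), Function('F')(7)), 31) = Mul(Mul(Add(5, Mul(20, 4)), Add(-9, Mul(6, Pow(7, Rational(1, 2))))), 31) = Mul(Mul(Add(5, 80), Add(-9, Mul(6, Pow(7, Rational(1, 2))))), 31) = Mul(Mul(85, Add(-9, Mul(6, Pow(7, Rational(1, 2))))), 31) = Mul(Add(-765, Mul(510, Pow(7, Rational(1, 2)))), 31) = Add(-23715, Mul(15810, Pow(7, Rational(1, 2))))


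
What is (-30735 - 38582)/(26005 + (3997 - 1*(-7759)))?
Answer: -69317/37761 ≈ -1.8357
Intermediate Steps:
(-30735 - 38582)/(26005 + (3997 - 1*(-7759))) = -69317/(26005 + (3997 + 7759)) = -69317/(26005 + 11756) = -69317/37761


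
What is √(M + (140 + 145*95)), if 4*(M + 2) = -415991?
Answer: I*√360339/2 ≈ 300.14*I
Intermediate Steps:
M = -415999/4 (M = -2 + (¼)*(-415991) = -2 - 415991/4 = -415999/4 ≈ -1.0400e+5)
√(M + (140 + 145*95)) = √(-415999/4 + (140 + 145*95)) = √(-415999/4 + (140 + 13775)) = √(-415999/4 + 13915) = √(-360339/4) = I*√360339/2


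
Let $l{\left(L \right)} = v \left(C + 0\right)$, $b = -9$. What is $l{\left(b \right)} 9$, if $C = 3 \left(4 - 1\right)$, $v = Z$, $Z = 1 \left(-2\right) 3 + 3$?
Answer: $-243$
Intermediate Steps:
$Z = -3$ ($Z = \left(-2\right) 3 + 3 = -6 + 3 = -3$)
$v = -3$
$C = 9$ ($C = 3 \cdot 3 = 9$)
$l{\left(L \right)} = -27$ ($l{\left(L \right)} = - 3 \left(9 + 0\right) = \left(-3\right) 9 = -27$)
$l{\left(b \right)} 9 = \left(-27\right) 9 = -243$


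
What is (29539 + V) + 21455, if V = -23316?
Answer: 27678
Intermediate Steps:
(29539 + V) + 21455 = (29539 - 23316) + 21455 = 6223 + 21455 = 27678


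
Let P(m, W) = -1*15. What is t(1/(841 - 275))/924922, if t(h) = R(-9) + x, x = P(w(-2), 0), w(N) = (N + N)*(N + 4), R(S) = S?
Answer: -12/462461 ≈ -2.5948e-5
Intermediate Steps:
w(N) = 2*N*(4 + N) (w(N) = (2*N)*(4 + N) = 2*N*(4 + N))
P(m, W) = -15
x = -15
t(h) = -24 (t(h) = -9 - 15 = -24)
t(1/(841 - 275))/924922 = -24/924922 = -24*1/924922 = -12/462461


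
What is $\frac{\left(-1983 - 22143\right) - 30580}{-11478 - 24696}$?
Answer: $\frac{27353}{18087} \approx 1.5123$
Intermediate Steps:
$\frac{\left(-1983 - 22143\right) - 30580}{-11478 - 24696} = \frac{\left(-1983 - 22143\right) - 30580}{-36174} = \left(-24126 - 30580\right) \left(- \frac{1}{36174}\right) = \left(-54706\right) \left(- \frac{1}{36174}\right) = \frac{27353}{18087}$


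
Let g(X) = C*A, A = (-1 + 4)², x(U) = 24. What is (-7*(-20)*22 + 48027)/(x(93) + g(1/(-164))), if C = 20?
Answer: 51107/204 ≈ 250.52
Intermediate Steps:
A = 9 (A = 3² = 9)
g(X) = 180 (g(X) = 20*9 = 180)
(-7*(-20)*22 + 48027)/(x(93) + g(1/(-164))) = (-7*(-20)*22 + 48027)/(24 + 180) = (140*22 + 48027)/204 = (3080 + 48027)*(1/204) = 51107*(1/204) = 51107/204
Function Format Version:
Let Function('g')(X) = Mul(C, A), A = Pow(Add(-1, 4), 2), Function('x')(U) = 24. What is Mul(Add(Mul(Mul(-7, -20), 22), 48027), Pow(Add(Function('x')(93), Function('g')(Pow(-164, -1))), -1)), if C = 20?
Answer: Rational(51107, 204) ≈ 250.52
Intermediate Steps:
A = 9 (A = Pow(3, 2) = 9)
Function('g')(X) = 180 (Function('g')(X) = Mul(20, 9) = 180)
Mul(Add(Mul(Mul(-7, -20), 22), 48027), Pow(Add(Function('x')(93), Function('g')(Pow(-164, -1))), -1)) = Mul(Add(Mul(Mul(-7, -20), 22), 48027), Pow(Add(24, 180), -1)) = Mul(Add(Mul(140, 22), 48027), Pow(204, -1)) = Mul(Add(3080, 48027), Rational(1, 204)) = Mul(51107, Rational(1, 204)) = Rational(51107, 204)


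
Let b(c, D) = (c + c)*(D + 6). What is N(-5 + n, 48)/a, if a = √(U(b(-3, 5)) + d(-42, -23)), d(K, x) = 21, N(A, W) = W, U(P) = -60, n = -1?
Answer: -16*I*√39/13 ≈ -7.6861*I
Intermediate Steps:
b(c, D) = 2*c*(6 + D) (b(c, D) = (2*c)*(6 + D) = 2*c*(6 + D))
a = I*√39 (a = √(-60 + 21) = √(-39) = I*√39 ≈ 6.245*I)
N(-5 + n, 48)/a = 48/((I*√39)) = 48*(-I*√39/39) = -16*I*√39/13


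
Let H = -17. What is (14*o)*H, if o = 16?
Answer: -3808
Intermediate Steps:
(14*o)*H = (14*16)*(-17) = 224*(-17) = -3808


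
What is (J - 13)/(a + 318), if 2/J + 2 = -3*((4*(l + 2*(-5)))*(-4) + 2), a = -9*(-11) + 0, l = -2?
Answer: -3797/121764 ≈ -0.031183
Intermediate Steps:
a = 99 (a = 99 + 0 = 99)
J = -1/292 (J = 2/(-2 - 3*((4*(-2 + 2*(-5)))*(-4) + 2)) = 2/(-2 - 3*((4*(-2 - 10))*(-4) + 2)) = 2/(-2 - 3*((4*(-12))*(-4) + 2)) = 2/(-2 - 3*(-48*(-4) + 2)) = 2/(-2 - 3*(192 + 2)) = 2/(-2 - 3*194) = 2/(-2 - 582) = 2/(-584) = 2*(-1/584) = -1/292 ≈ -0.0034247)
(J - 13)/(a + 318) = (-1/292 - 13)/(99 + 318) = -3797/292/417 = -3797/292*1/417 = -3797/121764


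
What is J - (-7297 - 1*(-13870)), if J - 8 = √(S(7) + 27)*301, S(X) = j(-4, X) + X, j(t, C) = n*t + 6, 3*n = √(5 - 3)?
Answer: -6565 + 602*√(90 - 3*√2)/3 ≈ -4706.7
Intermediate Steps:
n = √2/3 (n = √(5 - 3)/3 = √2/3 ≈ 0.47140)
j(t, C) = 6 + t*√2/3 (j(t, C) = (√2/3)*t + 6 = t*√2/3 + 6 = 6 + t*√2/3)
S(X) = 6 + X - 4*√2/3 (S(X) = (6 + (⅓)*(-4)*√2) + X = (6 - 4*√2/3) + X = 6 + X - 4*√2/3)
J = 8 + 301*√(40 - 4*√2/3) (J = 8 + √((6 + 7 - 4*√2/3) + 27)*301 = 8 + √((13 - 4*√2/3) + 27)*301 = 8 + √(40 - 4*√2/3)*301 = 8 + 301*√(40 - 4*√2/3) ≈ 1866.3)
J - (-7297 - 1*(-13870)) = (8 + 602*√(90 - 3*√2)/3) - (-7297 - 1*(-13870)) = (8 + 602*√(90 - 3*√2)/3) - (-7297 + 13870) = (8 + 602*√(90 - 3*√2)/3) - 1*6573 = (8 + 602*√(90 - 3*√2)/3) - 6573 = -6565 + 602*√(90 - 3*√2)/3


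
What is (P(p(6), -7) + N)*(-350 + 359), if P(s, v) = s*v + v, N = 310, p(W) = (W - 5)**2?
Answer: 2664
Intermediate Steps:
p(W) = (-5 + W)**2
P(s, v) = v + s*v
(P(p(6), -7) + N)*(-350 + 359) = (-7*(1 + (-5 + 6)**2) + 310)*(-350 + 359) = (-7*(1 + 1**2) + 310)*9 = (-7*(1 + 1) + 310)*9 = (-7*2 + 310)*9 = (-14 + 310)*9 = 296*9 = 2664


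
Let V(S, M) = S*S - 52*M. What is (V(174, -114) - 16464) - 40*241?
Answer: 10100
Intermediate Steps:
V(S, M) = S² - 52*M
(V(174, -114) - 16464) - 40*241 = ((174² - 52*(-114)) - 16464) - 40*241 = ((30276 + 5928) - 16464) - 9640 = (36204 - 16464) - 9640 = 19740 - 9640 = 10100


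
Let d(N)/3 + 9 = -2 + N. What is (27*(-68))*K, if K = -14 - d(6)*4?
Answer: -84456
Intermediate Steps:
d(N) = -33 + 3*N (d(N) = -27 + 3*(-2 + N) = -27 + (-6 + 3*N) = -33 + 3*N)
K = 46 (K = -14 - (-33 + 3*6)*4 = -14 - (-33 + 18)*4 = -14 - (-15)*4 = -14 - 1*(-60) = -14 + 60 = 46)
(27*(-68))*K = (27*(-68))*46 = -1836*46 = -84456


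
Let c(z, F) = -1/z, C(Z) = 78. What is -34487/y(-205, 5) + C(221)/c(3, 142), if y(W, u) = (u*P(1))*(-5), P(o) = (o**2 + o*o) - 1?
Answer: 28637/25 ≈ 1145.5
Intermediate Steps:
P(o) = -1 + 2*o**2 (P(o) = (o**2 + o**2) - 1 = 2*o**2 - 1 = -1 + 2*o**2)
y(W, u) = -5*u (y(W, u) = (u*(-1 + 2*1**2))*(-5) = (u*(-1 + 2*1))*(-5) = (u*(-1 + 2))*(-5) = (u*1)*(-5) = u*(-5) = -5*u)
-34487/y(-205, 5) + C(221)/c(3, 142) = -34487/((-5*5)) + 78/((-1/3)) = -34487/(-25) + 78/((-1*1/3)) = -34487*(-1/25) + 78/(-1/3) = 34487/25 + 78*(-3) = 34487/25 - 234 = 28637/25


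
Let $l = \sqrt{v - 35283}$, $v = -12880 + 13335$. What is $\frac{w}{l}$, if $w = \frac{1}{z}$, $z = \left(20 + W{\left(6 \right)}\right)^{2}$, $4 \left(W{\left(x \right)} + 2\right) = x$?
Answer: $- \frac{2 i \sqrt{8707}}{13243347} \approx - 1.4092 \cdot 10^{-5} i$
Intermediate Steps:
$W{\left(x \right)} = -2 + \frac{x}{4}$
$v = 455$
$z = \frac{1521}{4}$ ($z = \left(20 + \left(-2 + \frac{1}{4} \cdot 6\right)\right)^{2} = \left(20 + \left(-2 + \frac{3}{2}\right)\right)^{2} = \left(20 - \frac{1}{2}\right)^{2} = \left(\frac{39}{2}\right)^{2} = \frac{1521}{4} \approx 380.25$)
$l = 2 i \sqrt{8707}$ ($l = \sqrt{455 - 35283} = \sqrt{-34828} = 2 i \sqrt{8707} \approx 186.62 i$)
$w = \frac{4}{1521}$ ($w = \frac{1}{\frac{1521}{4}} = \frac{4}{1521} \approx 0.0026299$)
$\frac{w}{l} = \frac{4}{1521 \cdot 2 i \sqrt{8707}} = \frac{4 \left(- \frac{i \sqrt{8707}}{17414}\right)}{1521} = - \frac{2 i \sqrt{8707}}{13243347}$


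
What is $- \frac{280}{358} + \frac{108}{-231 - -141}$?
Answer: $- \frac{1774}{895} \approx -1.9821$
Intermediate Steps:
$- \frac{280}{358} + \frac{108}{-231 - -141} = \left(-280\right) \frac{1}{358} + \frac{108}{-231 + 141} = - \frac{140}{179} + \frac{108}{-90} = - \frac{140}{179} + 108 \left(- \frac{1}{90}\right) = - \frac{140}{179} - \frac{6}{5} = - \frac{1774}{895}$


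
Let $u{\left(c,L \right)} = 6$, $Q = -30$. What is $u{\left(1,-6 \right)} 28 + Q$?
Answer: $138$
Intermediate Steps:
$u{\left(1,-6 \right)} 28 + Q = 6 \cdot 28 - 30 = 168 - 30 = 138$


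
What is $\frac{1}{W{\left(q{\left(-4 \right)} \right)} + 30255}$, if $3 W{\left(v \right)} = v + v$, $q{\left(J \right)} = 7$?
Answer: $\frac{3}{90779} \approx 3.3047 \cdot 10^{-5}$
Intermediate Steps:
$W{\left(v \right)} = \frac{2 v}{3}$ ($W{\left(v \right)} = \frac{v + v}{3} = \frac{2 v}{3}$)
$\frac{1}{W{\left(q{\left(-4 \right)} \right)} + 30255} = \frac{1}{\frac{2}{3} \cdot 7 + 30255} = \frac{1}{\frac{14}{3} + 30255} = \frac{1}{\frac{90779}{3}} = \frac{3}{90779}$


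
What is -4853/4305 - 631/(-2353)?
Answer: -8702654/10129665 ≈ -0.85913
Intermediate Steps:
-4853/4305 - 631/(-2353) = -4853*1/4305 - 631*(-1/2353) = -4853/4305 + 631/2353 = -8702654/10129665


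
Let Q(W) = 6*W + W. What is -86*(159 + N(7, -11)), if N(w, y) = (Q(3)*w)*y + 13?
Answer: 124270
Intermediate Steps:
Q(W) = 7*W
N(w, y) = 13 + 21*w*y (N(w, y) = ((7*3)*w)*y + 13 = (21*w)*y + 13 = 21*w*y + 13 = 13 + 21*w*y)
-86*(159 + N(7, -11)) = -86*(159 + (13 + 21*7*(-11))) = -86*(159 + (13 - 1617)) = -86*(159 - 1604) = -86*(-1445) = 124270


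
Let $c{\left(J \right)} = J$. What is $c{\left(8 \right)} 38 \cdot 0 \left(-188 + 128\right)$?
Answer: $0$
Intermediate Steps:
$c{\left(8 \right)} 38 \cdot 0 \left(-188 + 128\right) = 8 \cdot 38 \cdot 0 \left(-188 + 128\right) = 8 \cdot 0 \left(-60\right) = 8 \cdot 0 = 0$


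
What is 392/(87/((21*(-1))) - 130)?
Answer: -2744/939 ≈ -2.9223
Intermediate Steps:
392/(87/((21*(-1))) - 130) = 392/(87/(-21) - 130) = 392/(87*(-1/21) - 130) = 392/(-29/7 - 130) = 392/(-939/7) = -7/939*392 = -2744/939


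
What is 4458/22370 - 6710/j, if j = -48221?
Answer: 182535959/539351885 ≈ 0.33844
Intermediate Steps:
4458/22370 - 6710/j = 4458/22370 - 6710/(-48221) = 4458*(1/22370) - 6710*(-1/48221) = 2229/11185 + 6710/48221 = 182535959/539351885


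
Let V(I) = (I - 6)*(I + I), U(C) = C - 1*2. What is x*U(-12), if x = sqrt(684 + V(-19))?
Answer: -14*sqrt(1634) ≈ -565.92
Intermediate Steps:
U(C) = -2 + C (U(C) = C - 2 = -2 + C)
V(I) = 2*I*(-6 + I) (V(I) = (-6 + I)*(2*I) = 2*I*(-6 + I))
x = sqrt(1634) (x = sqrt(684 + 2*(-19)*(-6 - 19)) = sqrt(684 + 2*(-19)*(-25)) = sqrt(684 + 950) = sqrt(1634) ≈ 40.423)
x*U(-12) = sqrt(1634)*(-2 - 12) = sqrt(1634)*(-14) = -14*sqrt(1634)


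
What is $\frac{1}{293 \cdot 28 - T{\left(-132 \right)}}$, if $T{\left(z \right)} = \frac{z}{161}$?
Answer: $\frac{161}{1320976} \approx 0.00012188$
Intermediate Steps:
$T{\left(z \right)} = \frac{z}{161}$ ($T{\left(z \right)} = z \frac{1}{161} = \frac{z}{161}$)
$\frac{1}{293 \cdot 28 - T{\left(-132 \right)}} = \frac{1}{293 \cdot 28 - \frac{1}{161} \left(-132\right)} = \frac{1}{8204 - - \frac{132}{161}} = \frac{1}{8204 + \frac{132}{161}} = \frac{1}{\frac{1320976}{161}} = \frac{161}{1320976}$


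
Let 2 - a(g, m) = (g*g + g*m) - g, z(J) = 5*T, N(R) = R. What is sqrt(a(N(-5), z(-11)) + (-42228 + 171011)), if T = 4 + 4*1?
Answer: sqrt(128955) ≈ 359.10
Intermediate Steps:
T = 8 (T = 4 + 4 = 8)
z(J) = 40 (z(J) = 5*8 = 40)
a(g, m) = 2 + g - g**2 - g*m (a(g, m) = 2 - ((g*g + g*m) - g) = 2 - ((g**2 + g*m) - g) = 2 - (g**2 - g + g*m) = 2 + (g - g**2 - g*m) = 2 + g - g**2 - g*m)
sqrt(a(N(-5), z(-11)) + (-42228 + 171011)) = sqrt((2 - 5 - 1*(-5)**2 - 1*(-5)*40) + (-42228 + 171011)) = sqrt((2 - 5 - 1*25 + 200) + 128783) = sqrt((2 - 5 - 25 + 200) + 128783) = sqrt(172 + 128783) = sqrt(128955)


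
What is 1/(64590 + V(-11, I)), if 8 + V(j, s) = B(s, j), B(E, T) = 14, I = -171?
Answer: 1/64596 ≈ 1.5481e-5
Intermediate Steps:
V(j, s) = 6 (V(j, s) = -8 + 14 = 6)
1/(64590 + V(-11, I)) = 1/(64590 + 6) = 1/64596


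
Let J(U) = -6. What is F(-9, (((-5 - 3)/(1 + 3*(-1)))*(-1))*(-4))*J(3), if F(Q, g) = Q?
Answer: 54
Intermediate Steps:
F(-9, (((-5 - 3)/(1 + 3*(-1)))*(-1))*(-4))*J(3) = -9*(-6) = 54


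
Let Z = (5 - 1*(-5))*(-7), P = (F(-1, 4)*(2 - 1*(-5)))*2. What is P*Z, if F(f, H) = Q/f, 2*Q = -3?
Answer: -1470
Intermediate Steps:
Q = -3/2 (Q = (1/2)*(-3) = -3/2 ≈ -1.5000)
F(f, H) = -3/(2*f)
P = 21 (P = ((-3/2/(-1))*(2 - 1*(-5)))*2 = ((-3/2*(-1))*(2 + 5))*2 = ((3/2)*7)*2 = (21/2)*2 = 21)
Z = -70 (Z = (5 + 5)*(-7) = 10*(-7) = -70)
P*Z = 21*(-70) = -1470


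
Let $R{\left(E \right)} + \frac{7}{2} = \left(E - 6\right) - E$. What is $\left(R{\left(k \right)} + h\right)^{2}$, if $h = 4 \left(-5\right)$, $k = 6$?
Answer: $\frac{3481}{4} \approx 870.25$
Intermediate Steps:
$R{\left(E \right)} = - \frac{19}{2}$ ($R{\left(E \right)} = - \frac{7}{2} + \left(\left(E - 6\right) - E\right) = - \frac{7}{2} + \left(\left(-6 + E\right) - E\right) = - \frac{7}{2} - 6 = - \frac{19}{2}$)
$h = -20$
$\left(R{\left(k \right)} + h\right)^{2} = \left(- \frac{19}{2} - 20\right)^{2} = \left(- \frac{59}{2}\right)^{2} = \frac{3481}{4}$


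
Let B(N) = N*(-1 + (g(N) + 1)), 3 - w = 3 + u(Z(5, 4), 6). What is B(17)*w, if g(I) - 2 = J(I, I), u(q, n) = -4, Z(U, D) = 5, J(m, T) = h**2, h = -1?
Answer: 204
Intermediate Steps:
J(m, T) = 1 (J(m, T) = (-1)**2 = 1)
g(I) = 3 (g(I) = 2 + 1 = 3)
w = 4 (w = 3 - (3 - 4) = 3 - 1*(-1) = 3 + 1 = 4)
B(N) = 3*N (B(N) = N*(-1 + (3 + 1)) = N*(-1 + 4) = N*3 = 3*N)
B(17)*w = (3*17)*4 = 51*4 = 204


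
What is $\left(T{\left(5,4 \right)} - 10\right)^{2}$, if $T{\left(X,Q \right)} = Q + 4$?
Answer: $4$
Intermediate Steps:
$T{\left(X,Q \right)} = 4 + Q$
$\left(T{\left(5,4 \right)} - 10\right)^{2} = \left(\left(4 + 4\right) - 10\right)^{2} = \left(8 - 10\right)^{2} = \left(-2\right)^{2} = 4$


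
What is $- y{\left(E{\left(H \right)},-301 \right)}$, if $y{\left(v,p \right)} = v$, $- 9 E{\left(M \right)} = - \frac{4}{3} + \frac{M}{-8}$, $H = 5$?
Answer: $- \frac{47}{216} \approx -0.21759$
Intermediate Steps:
$E{\left(M \right)} = \frac{4}{27} + \frac{M}{72}$ ($E{\left(M \right)} = - \frac{- \frac{4}{3} + \frac{M}{-8}}{9} = - \frac{\left(-4\right) \frac{1}{3} + M \left(- \frac{1}{8}\right)}{9} = - \frac{- \frac{4}{3} - \frac{M}{8}}{9} = \frac{4}{27} + \frac{M}{72}$)
$- y{\left(E{\left(H \right)},-301 \right)} = - (\frac{4}{27} + \frac{1}{72} \cdot 5) = - (\frac{4}{27} + \frac{5}{72}) = \left(-1\right) \frac{47}{216} = - \frac{47}{216}$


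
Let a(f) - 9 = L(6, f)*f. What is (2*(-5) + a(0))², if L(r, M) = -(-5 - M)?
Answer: 1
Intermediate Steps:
L(r, M) = 5 + M
a(f) = 9 + f*(5 + f) (a(f) = 9 + (5 + f)*f = 9 + f*(5 + f))
(2*(-5) + a(0))² = (2*(-5) + (9 + 0*(5 + 0)))² = (-10 + (9 + 0*5))² = (-10 + (9 + 0))² = (-10 + 9)² = (-1)² = 1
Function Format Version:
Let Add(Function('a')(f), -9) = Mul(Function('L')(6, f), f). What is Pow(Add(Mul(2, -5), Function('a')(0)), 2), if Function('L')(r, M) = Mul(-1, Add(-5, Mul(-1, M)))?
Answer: 1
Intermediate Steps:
Function('L')(r, M) = Add(5, M)
Function('a')(f) = Add(9, Mul(f, Add(5, f))) (Function('a')(f) = Add(9, Mul(Add(5, f), f)) = Add(9, Mul(f, Add(5, f))))
Pow(Add(Mul(2, -5), Function('a')(0)), 2) = Pow(Add(Mul(2, -5), Add(9, Mul(0, Add(5, 0)))), 2) = Pow(Add(-10, Add(9, Mul(0, 5))), 2) = Pow(Add(-10, Add(9, 0)), 2) = Pow(Add(-10, 9), 2) = Pow(-1, 2) = 1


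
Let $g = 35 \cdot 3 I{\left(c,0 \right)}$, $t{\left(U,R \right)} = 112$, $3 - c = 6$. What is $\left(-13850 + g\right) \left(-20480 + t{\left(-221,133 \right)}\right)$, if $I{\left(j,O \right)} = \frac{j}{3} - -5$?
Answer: $273542240$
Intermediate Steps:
$c = -3$ ($c = 3 - 6 = -3$)
$I{\left(j,O \right)} = 5 + \frac{j}{3}$ ($I{\left(j,O \right)} = j \frac{1}{3} + 5 = \frac{j}{3} + 5 = 5 + \frac{j}{3}$)
$g = 420$ ($g = 35 \cdot 3 \left(5 + \frac{1}{3} \left(-3\right)\right) = 105 \left(5 - 1\right) = 105 \cdot 4 = 420$)
$\left(-13850 + g\right) \left(-20480 + t{\left(-221,133 \right)}\right) = \left(-13850 + 420\right) \left(-20480 + 112\right) = \left(-13430\right) \left(-20368\right) = 273542240$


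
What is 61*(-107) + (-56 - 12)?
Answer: -6595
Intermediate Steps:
61*(-107) + (-56 - 12) = -6527 - 68 = -6595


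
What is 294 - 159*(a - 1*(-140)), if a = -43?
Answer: -15129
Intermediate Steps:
294 - 159*(a - 1*(-140)) = 294 - 159*(-43 - 1*(-140)) = 294 - 159*(-43 + 140) = 294 - 159*97 = 294 - 15423 = -15129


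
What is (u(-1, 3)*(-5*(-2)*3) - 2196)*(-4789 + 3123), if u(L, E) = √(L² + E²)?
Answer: 3658536 - 49980*√10 ≈ 3.5005e+6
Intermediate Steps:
u(L, E) = √(E² + L²)
(u(-1, 3)*(-5*(-2)*3) - 2196)*(-4789 + 3123) = (√(3² + (-1)²)*(-5*(-2)*3) - 2196)*(-4789 + 3123) = (√(9 + 1)*(10*3) - 2196)*(-1666) = (√10*30 - 2196)*(-1666) = (30*√10 - 2196)*(-1666) = (-2196 + 30*√10)*(-1666) = 3658536 - 49980*√10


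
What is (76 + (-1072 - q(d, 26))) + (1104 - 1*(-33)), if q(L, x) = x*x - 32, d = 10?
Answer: -503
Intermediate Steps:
q(L, x) = -32 + x**2 (q(L, x) = x**2 - 32 = -32 + x**2)
(76 + (-1072 - q(d, 26))) + (1104 - 1*(-33)) = (76 + (-1072 - (-32 + 26**2))) + (1104 - 1*(-33)) = (76 + (-1072 - (-32 + 676))) + (1104 + 33) = (76 + (-1072 - 1*644)) + 1137 = (76 + (-1072 - 644)) + 1137 = (76 - 1716) + 1137 = -1640 + 1137 = -503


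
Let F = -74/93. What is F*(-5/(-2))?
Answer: -185/93 ≈ -1.9892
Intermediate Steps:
F = -74/93 (F = -74*1/93 = -74/93 ≈ -0.79570)
F*(-5/(-2)) = -(-370)/(93*(-2)) = -(-370)*(-1)/(93*2) = -74/93*5/2 = -185/93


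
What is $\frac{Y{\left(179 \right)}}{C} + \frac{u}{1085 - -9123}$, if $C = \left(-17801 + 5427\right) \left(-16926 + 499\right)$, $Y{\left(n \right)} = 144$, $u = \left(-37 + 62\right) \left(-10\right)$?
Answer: $- \frac{12703863637}{518739165296} \approx -0.02449$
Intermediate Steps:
$u = -250$ ($u = 25 \left(-10\right) = -250$)
$C = 203267698$ ($C = \left(-12374\right) \left(-16427\right) = 203267698$)
$\frac{Y{\left(179 \right)}}{C} + \frac{u}{1085 - -9123} = \frac{144}{203267698} - \frac{250}{1085 - -9123} = 144 \cdot \frac{1}{203267698} - \frac{250}{1085 + 9123} = \frac{72}{101633849} - \frac{250}{10208} = \frac{72}{101633849} - \frac{125}{5104} = - \frac{12703863637}{518739165296}$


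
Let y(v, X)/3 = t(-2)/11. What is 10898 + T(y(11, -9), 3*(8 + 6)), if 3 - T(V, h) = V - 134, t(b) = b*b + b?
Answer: 121379/11 ≈ 11034.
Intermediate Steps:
t(b) = b + b**2 (t(b) = b**2 + b = b + b**2)
y(v, X) = 6/11 (y(v, X) = 3*(-2*(1 - 2)/11) = 3*(-2*(-1)*(1/11)) = 3*(2*(1/11)) = 3*(2/11) = 6/11)
T(V, h) = 137 - V (T(V, h) = 3 - (V - 134) = 3 - (-134 + V) = 3 + (134 - V) = 137 - V)
10898 + T(y(11, -9), 3*(8 + 6)) = 10898 + (137 - 1*6/11) = 10898 + (137 - 6/11) = 10898 + 1501/11 = 121379/11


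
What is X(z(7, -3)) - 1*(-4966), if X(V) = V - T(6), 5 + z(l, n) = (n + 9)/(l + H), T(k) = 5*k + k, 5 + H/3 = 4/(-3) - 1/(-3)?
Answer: 54169/11 ≈ 4924.5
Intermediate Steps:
H = -18 (H = -15 + 3*(4/(-3) - 1/(-3)) = -15 + 3*(4*(-⅓) - 1*(-⅓)) = -15 + 3*(-4/3 + ⅓) = -15 + 3*(-1) = -15 - 3 = -18)
T(k) = 6*k
z(l, n) = -5 + (9 + n)/(-18 + l) (z(l, n) = -5 + (n + 9)/(l - 18) = -5 + (9 + n)/(-18 + l))
X(V) = -36 + V (X(V) = V - 6*6 = V - 1*36 = V - 36 = -36 + V)
X(z(7, -3)) - 1*(-4966) = (-36 + (99 - 3 - 5*7)/(-18 + 7)) - 1*(-4966) = (-36 + (99 - 3 - 35)/(-11)) + 4966 = (-36 - 1/11*61) + 4966 = (-36 - 61/11) + 4966 = -457/11 + 4966 = 54169/11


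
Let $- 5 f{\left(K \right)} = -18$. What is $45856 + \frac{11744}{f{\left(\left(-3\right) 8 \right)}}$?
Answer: $\frac{442064}{9} \approx 49118.0$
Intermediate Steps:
$f{\left(K \right)} = \frac{18}{5}$ ($f{\left(K \right)} = \left(- \frac{1}{5}\right) \left(-18\right) = \frac{18}{5}$)
$45856 + \frac{11744}{f{\left(\left(-3\right) 8 \right)}} = 45856 + \frac{11744}{\frac{18}{5}} = 45856 + 11744 \cdot \frac{5}{18} = 45856 + \frac{29360}{9} = \frac{442064}{9}$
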